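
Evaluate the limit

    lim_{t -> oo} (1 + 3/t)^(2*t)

Let L be the limit and take ln: ln L = lim (2t)·ln(1 + 3/t) = lim (2t)·(3/t + O(1/t²)) = 6.
Hence L = e^(6).

e^(6)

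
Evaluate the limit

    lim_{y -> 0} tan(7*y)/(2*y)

Substitution gives 0/0.
Since tan(u)/u → 1 as u → 0, tan(7y)/(7y) → 1 and the limit is 7/2.

7/2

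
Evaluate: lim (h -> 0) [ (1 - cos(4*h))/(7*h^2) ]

8/7

Substitution gives 0/0.
Use (1 − cos u)/u² → 1/2 with u = 4h: the limit is 4²/(2·7) = 8/7.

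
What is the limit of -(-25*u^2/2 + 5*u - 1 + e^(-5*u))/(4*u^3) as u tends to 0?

Direct substitution gives 0/0.
Apply L'Hôpital: lim (-25*u + 5 - 5*e^(-5*u))/(-12*u^2), still 0/0.
Apply L'Hôpital: lim (-25 + 25*e^(-5*u))/(-24*u), still 0/0.
After 3 applications of L'Hôpital's rule the quotient is (-125*e^(-5*u))/(-24); substituting u = 0 gives 125/24.

125/24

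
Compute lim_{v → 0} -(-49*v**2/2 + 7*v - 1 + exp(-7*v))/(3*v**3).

Direct substitution gives 0/0.
Apply L'Hôpital: lim (-49*v + 7 - 7*e^(-7*v))/(-9*v^2), still 0/0.
Apply L'Hôpital: lim (-49 + 49*e^(-7*v))/(-18*v), still 0/0.
After 3 applications of L'Hôpital's rule the quotient is (-343*e^(-7*v))/(-18); substituting v = 0 gives 343/18.

343/18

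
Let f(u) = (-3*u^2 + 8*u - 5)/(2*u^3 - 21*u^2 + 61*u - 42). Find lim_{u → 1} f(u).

At u = 1 both the top and bottom vanish — a removable singularity. Factoring out (u - 1) from each leaves (5 - 3*u)/(2*u^2 - 19*u + 42), which at u = 1 equals 2/25.

2/25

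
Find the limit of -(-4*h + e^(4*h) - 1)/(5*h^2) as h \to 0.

Direct substitution gives 0/0.
Apply L'Hôpital: lim (4*e^(4*h) - 4)/(-10*h), still 0/0.
After 2 applications of L'Hôpital's rule the quotient is (16*e^(4*h))/(-10); substituting h = 0 gives -8/5.

-8/5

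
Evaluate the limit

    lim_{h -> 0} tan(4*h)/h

Substitution gives 0/0.
Since tan(u)/u → 1 as u → 0, tan(4h)/(4h) → 1 and the limit is 4.

4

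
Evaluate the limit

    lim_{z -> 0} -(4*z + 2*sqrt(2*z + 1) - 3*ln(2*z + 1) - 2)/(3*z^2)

-5/3

Substitution gives 0/0 (the numerator vanishes to order 2).
Expand each term to order z^2: the coefficient of z^2 in -3·ln(1 + 2z) is 6 and in 2·√(1 + 2z) is -1.
Lower-order terms cancel with the polynomial part, so the numerator is (5)·z^2 + o(z^2), and the limit is (5)/(-3) = -5/3.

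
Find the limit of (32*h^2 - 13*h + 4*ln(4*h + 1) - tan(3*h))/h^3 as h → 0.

229/3

Substitution gives 0/0; apply L'Hôpital's rule 3 times.
After differentiating numerator and denominator 3 times the quotient is (2*(108*(4*h + 1)^3*(cos(6*h) - 2)/(cos(6*h) + 1)^2 + 256)/(4*h + 1)^3)/(6); at h = 0 this is 229/3.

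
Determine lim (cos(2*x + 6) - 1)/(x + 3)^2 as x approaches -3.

-2

Direct substitution gives 0/0.
Apply L'Hôpital: lim (-2*sin(2*x + 6))/(2*x + 6), still 0/0.
After 2 applications of L'Hôpital's rule the quotient is (-4*cos(2*x + 6))/(2); substituting x = -3 gives -2.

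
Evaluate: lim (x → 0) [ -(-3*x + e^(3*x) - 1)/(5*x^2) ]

-9/10

Direct substitution gives 0/0.
Apply L'Hôpital: lim (3*e^(3*x) - 3)/(-10*x), still 0/0.
After 2 applications of L'Hôpital's rule the quotient is (9*e^(3*x))/(-10); substituting x = 0 gives -9/10.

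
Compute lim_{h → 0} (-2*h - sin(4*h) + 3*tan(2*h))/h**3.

Substitution gives 0/0 (the numerator vanishes to order 3).
Expand each term to order h^3: the coefficient of h^3 in 3·tan(2h) is 8 and in −sin(4h) is 32/3.
Lower-order terms cancel with the polynomial part, so the numerator is (56/3)·h^3 + o(h^3), and the limit is (56/3)/(1) = 56/3.

56/3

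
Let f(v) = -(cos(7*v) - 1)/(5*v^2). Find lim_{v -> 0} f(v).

49/10

Direct substitution gives 0/0.
Apply L'Hôpital: lim (-7*sin(7*v))/(-10*v), still 0/0.
After 2 applications of L'Hôpital's rule the quotient is (-49*cos(7*v))/(-10); substituting v = 0 gives 49/10.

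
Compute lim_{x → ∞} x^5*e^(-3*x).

0

Write as x^5/e^{3x}, an ∞/∞ form.
Exponential growth dominates any polynomial, so repeated L'Hôpital (or the standard result) gives 0.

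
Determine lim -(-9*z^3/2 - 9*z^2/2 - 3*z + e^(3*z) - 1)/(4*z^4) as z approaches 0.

Direct substitution gives 0/0.
Apply L'Hôpital: lim (-27*z^2/2 - 9*z + 3*e^(3*z) - 3)/(-16*z^3), still 0/0.
Apply L'Hôpital: lim (-27*z + 9*e^(3*z) - 9)/(-48*z^2), still 0/0.
Apply L'Hôpital: lim (27*e^(3*z) - 27)/(-96*z), still 0/0.
After 4 applications of L'Hôpital's rule the quotient is (81*e^(3*z))/(-96); substituting z = 0 gives -27/32.

-27/32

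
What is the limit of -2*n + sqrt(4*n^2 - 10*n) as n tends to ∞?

-5/2

This has the form ∞ − ∞. Multiply and divide by the conjugate √(4*n^2 - 10*n) + 2n.
That gives (-10n) / (√(4*n^2 - 10*n) + 2n).
Divide numerator and denominator by n: the limit is -10/(2·2) = -5/2.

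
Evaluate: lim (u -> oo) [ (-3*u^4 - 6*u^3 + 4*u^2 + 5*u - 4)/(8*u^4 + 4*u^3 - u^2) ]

-3/8

Numerator and denominator both have degree 4.
Dividing every term by u^4, all lower-order terms vanish and the limit is the ratio of leading coefficients, -3/(8) = -3/8.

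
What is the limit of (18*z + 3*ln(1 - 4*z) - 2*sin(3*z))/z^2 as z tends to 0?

Substitution gives 0/0; apply L'Hôpital's rule 2 times.
After differentiating numerator and denominator 2 times the quotient is (18*sin(3*z) - 48/(4*z - 1)^2)/(2); at z = 0 this is -24.

-24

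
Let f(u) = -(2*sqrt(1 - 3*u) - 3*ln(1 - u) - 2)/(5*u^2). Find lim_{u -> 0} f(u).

Substitution gives 0/0; apply L'Hôpital's rule 2 times.
After differentiating numerator and denominator 2 times the quotient is (3/(u - 1)^2 - 9/(2*(1 - 3*u)^(3/2)))/(-10); at u = 0 this is 3/20.

3/20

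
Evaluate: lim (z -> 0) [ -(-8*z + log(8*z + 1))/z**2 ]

Direct substitution gives 0/0.
Apply L'Hôpital: lim (-8 + 8/(8*z + 1))/(-2*z), still 0/0.
After 2 applications of L'Hôpital's rule the quotient is (-64/(8*z + 1)^2)/(-2); substituting z = 0 gives 32.

32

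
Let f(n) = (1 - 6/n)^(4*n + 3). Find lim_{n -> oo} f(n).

Write it as [(1 - 6/n)^n]^(4) · (1 - 6/n)^(3). The bracketed term tends to e^(-6) and the second factor to 1, so the limit is e^(-24).

e^(-24)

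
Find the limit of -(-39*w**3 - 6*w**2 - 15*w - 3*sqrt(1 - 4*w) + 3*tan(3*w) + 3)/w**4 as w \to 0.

-30

Substitution gives 0/0 (the numerator vanishes to order 4).
Expand each term to order w^4: the coefficient of w^4 in -3·√(1 - 4w) is 30 and in 3·tan(3w) is 0.
Lower-order terms cancel with the polynomial part, so the numerator is (30)·w^4 + o(w^4), and the limit is (30)/(-1) = -30.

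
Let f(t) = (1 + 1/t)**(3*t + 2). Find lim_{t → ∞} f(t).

e^(3)

The base → 1 and the exponent → ∞: a 1^∞ form.
Take logarithms: (3t + 2)·ln(1 + 1/t). Since ln(1+u) ~ u for small u, this behaves like (3t)·(1/t) → 3.
So the limit is e^(3).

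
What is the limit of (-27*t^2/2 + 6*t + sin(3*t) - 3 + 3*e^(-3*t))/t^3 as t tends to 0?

-18

Substitution gives 0/0; apply L'Hôpital's rule 3 times.
After differentiating numerator and denominator 3 times the quotient is (-27*cos(3*t) - 81*e^(-3*t))/(6); at t = 0 this is -18.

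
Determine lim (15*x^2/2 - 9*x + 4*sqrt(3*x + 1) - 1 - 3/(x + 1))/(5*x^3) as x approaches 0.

39/20

Substitution gives 0/0 (the numerator vanishes to order 3).
Expand each term to order x^3: the coefficient of x^3 in 4·√(1 + 3x) is 27/4 and in -3·1/(1 + x) is 3.
Lower-order terms cancel with the polynomial part, so the numerator is (39/4)·x^3 + o(x^3), and the limit is (39/4)/(5) = 39/20.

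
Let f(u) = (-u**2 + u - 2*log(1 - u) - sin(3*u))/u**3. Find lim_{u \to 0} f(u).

Substitution gives 0/0; apply L'Hôpital's rule 3 times.
After differentiating numerator and denominator 3 times the quotient is (27*cos(3*u) - 4/(u - 1)^3)/(6); at u = 0 this is 31/6.

31/6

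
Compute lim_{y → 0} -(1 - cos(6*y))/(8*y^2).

Substitution gives 0/0.
Use (1 − cos u)/u² → 1/2 with u = 6y: the limit is 6²/(2·(-8)) = -9/4.

-9/4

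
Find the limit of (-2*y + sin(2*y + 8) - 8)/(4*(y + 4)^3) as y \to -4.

Direct substitution gives 0/0.
Apply L'Hôpital: lim (2*cos(2*y + 8) - 2)/(12*(y + 4)^2), still 0/0.
Apply L'Hôpital: lim (-4*sin(2*y + 8))/(24*y + 96), still 0/0.
After 3 applications of L'Hôpital's rule the quotient is (-8*cos(2*y + 8))/(24); substituting y = -4 gives -1/3.

-1/3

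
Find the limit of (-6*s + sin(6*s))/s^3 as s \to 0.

Direct substitution gives 0/0.
Apply L'Hôpital: lim (6*cos(6*s) - 6)/(3*s^2), still 0/0.
Apply L'Hôpital: lim (-36*sin(6*s))/(6*s), still 0/0.
After 3 applications of L'Hôpital's rule the quotient is (-216*cos(6*s))/(6); substituting s = 0 gives -36.

-36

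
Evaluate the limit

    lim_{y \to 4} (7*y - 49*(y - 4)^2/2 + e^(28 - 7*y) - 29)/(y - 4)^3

-343/6

Direct substitution gives 0/0.
Apply L'Hôpital: lim (-49*y - 7*e^(28 - 7*y) + 203)/(3*(y - 4)^2), still 0/0.
Apply L'Hôpital: lim (49*e^(28 - 7*y) - 49)/(6*y - 24), still 0/0.
After 3 applications of L'Hôpital's rule the quotient is (-343*e^(28 - 7*y))/(6); substituting y = 4 gives -343/6.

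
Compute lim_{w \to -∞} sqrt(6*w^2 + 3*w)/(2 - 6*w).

For large |w|, √(6*w^2 + 3*w) ≈ √6·|w| and the denominator ≈ -6w.
Since w → −∞, |w| = −w, giving −√6/(-6) = √(6)/6.

√(6)/6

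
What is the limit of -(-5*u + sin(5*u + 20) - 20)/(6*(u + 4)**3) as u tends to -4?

125/36

Direct substitution gives 0/0.
Apply L'Hôpital: lim (5*cos(5*u + 20) - 5)/(-18*(u + 4)^2), still 0/0.
Apply L'Hôpital: lim (-25*sin(5*u + 20))/(-36*u - 144), still 0/0.
After 3 applications of L'Hôpital's rule the quotient is (-125*cos(5*u + 20))/(-36); substituting u = -4 gives 125/36.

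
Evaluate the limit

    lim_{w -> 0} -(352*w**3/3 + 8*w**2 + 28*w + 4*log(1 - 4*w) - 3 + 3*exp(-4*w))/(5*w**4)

224/5

Substitution gives 0/0; apply L'Hôpital's rule 4 times.
After differentiating numerator and denominator 4 times the quotient is (768*e^(-4*w) - 6144/(4*w - 1)^4)/(-120); at w = 0 this is 224/5.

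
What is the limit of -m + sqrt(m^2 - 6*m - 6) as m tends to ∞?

An ∞ − ∞ form. Rationalising with the conjugate, the difference becomes (-6m - 6) / (√(m^2 - 6*m - 6) + m).
For large m the denominator behaves like 2·m, so the quotient tends to -6/2 = -3.

-3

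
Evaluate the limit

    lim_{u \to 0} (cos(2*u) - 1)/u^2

-2

Direct substitution gives 0/0.
Apply L'Hôpital: lim (-2*sin(2*u))/(2*u), still 0/0.
After 2 applications of L'Hôpital's rule the quotient is (-4*cos(2*u))/(2); substituting u = 0 gives -2.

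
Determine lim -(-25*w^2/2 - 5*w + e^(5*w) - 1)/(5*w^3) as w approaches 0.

Direct substitution gives 0/0.
Apply L'Hôpital: lim (-25*w + 5*e^(5*w) - 5)/(-15*w^2), still 0/0.
Apply L'Hôpital: lim (25*e^(5*w) - 25)/(-30*w), still 0/0.
After 3 applications of L'Hôpital's rule the quotient is (125*e^(5*w))/(-30); substituting w = 0 gives -25/6.

-25/6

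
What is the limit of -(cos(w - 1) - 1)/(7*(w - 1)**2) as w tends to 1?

1/14

Direct substitution gives 0/0.
Apply L'Hôpital: lim (-sin(w - 1))/(14 - 14*w), still 0/0.
After 2 applications of L'Hôpital's rule the quotient is (-cos(w - 1))/(-14); substituting w = 1 gives 1/14.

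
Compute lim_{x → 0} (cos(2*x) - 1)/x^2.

Direct substitution gives 0/0.
Apply L'Hôpital: lim (-2*sin(2*x))/(2*x), still 0/0.
After 2 applications of L'Hôpital's rule the quotient is (-4*cos(2*x))/(2); substituting x = 0 gives -2.

-2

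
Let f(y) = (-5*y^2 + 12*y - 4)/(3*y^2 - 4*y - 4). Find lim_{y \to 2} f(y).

At y = 2 both the top and bottom vanish — a removable singularity. Factoring out (y - 2) from each leaves (2 - 5*y)/(3*y + 2), which at y = 2 equals -1.

-1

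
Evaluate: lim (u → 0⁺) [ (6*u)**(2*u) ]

1

Base → 0⁺ and exponent → 0⁺: a 0^0 form.
Take logs: 2u·ln(6u). This is 0·(−∞); rewriting as ln(6u)/(1/(2u)) and applying L'Hôpital gives 0.
Hence the limit is e^0 = 1.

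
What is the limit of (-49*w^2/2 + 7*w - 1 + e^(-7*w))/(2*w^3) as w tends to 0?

Direct substitution gives 0/0.
Apply L'Hôpital: lim (-49*w + 7 - 7*e^(-7*w))/(6*w^2), still 0/0.
Apply L'Hôpital: lim (-49 + 49*e^(-7*w))/(12*w), still 0/0.
After 3 applications of L'Hôpital's rule the quotient is (-343*e^(-7*w))/(12); substituting w = 0 gives -343/12.

-343/12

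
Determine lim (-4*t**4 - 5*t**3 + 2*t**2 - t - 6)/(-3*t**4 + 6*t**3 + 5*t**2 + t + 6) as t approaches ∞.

Numerator and denominator both have degree 4.
Dividing every term by t^4, all lower-order terms vanish and the limit is the ratio of leading coefficients, -4/(-3) = 4/3.

4/3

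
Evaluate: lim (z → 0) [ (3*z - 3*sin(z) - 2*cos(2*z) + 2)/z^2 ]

Substitution gives 0/0; apply L'Hôpital's rule 2 times.
After differentiating numerator and denominator 2 times the quotient is (3*sin(z) + 8*cos(2*z))/(2); at z = 0 this is 4.

4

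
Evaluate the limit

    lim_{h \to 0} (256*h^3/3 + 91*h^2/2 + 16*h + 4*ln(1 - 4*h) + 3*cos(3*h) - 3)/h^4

-1967/8

Substitution gives 0/0 (the numerator vanishes to order 4).
Expand each term to order h^4: the coefficient of h^4 in 3·cos(3h) is 81/8 and in 4·ln(1 - 4h) is -256.
Lower-order terms cancel with the polynomial part, so the numerator is (-1967/8)·h^4 + o(h^4), and the limit is (-1967/8)/(1) = -1967/8.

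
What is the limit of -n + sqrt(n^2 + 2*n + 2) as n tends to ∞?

1

This has the form ∞ − ∞. Multiply and divide by the conjugate √(n^2 + 2*n + 2) + n.
That gives (2n + 2) / (√(n^2 + 2*n + 2) + n).
Divide numerator and denominator by n: the limit is 2/(2·1) = 1.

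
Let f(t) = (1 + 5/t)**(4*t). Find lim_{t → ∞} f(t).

The base → 1 and the exponent → ∞: a 1^∞ form.
Take logarithms: (4t)·ln(1 + 5/t). Since ln(1+u) ~ u for small u, this behaves like (4t)·(5/t) → 20.
So the limit is e^(20).

e^(20)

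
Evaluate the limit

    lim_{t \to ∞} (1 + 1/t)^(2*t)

Let L be the limit and take ln: ln L = lim (2t)·ln(1 + 1/t) = lim (2t)·(1/t + O(1/t²)) = 2.
Hence L = e^(2).

e^(2)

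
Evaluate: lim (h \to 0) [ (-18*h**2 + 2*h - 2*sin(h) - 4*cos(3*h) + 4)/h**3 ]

Substitution gives 0/0 (the numerator vanishes to order 3).
Expand each term to order h^3: the coefficient of h^3 in -2·sin(h) is 1/3 and in -4·cos(3h) is 0.
Lower-order terms cancel with the polynomial part, so the numerator is (1/3)·h^3 + o(h^3), and the limit is (1/3)/(1) = 1/3.

1/3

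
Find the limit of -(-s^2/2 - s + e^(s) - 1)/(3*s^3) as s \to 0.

Direct substitution gives 0/0.
Apply L'Hôpital: lim (-s + e^(s) - 1)/(-9*s^2), still 0/0.
Apply L'Hôpital: lim (e^(s) - 1)/(-18*s), still 0/0.
After 3 applications of L'Hôpital's rule the quotient is (e^(s))/(-18); substituting s = 0 gives -1/18.

-1/18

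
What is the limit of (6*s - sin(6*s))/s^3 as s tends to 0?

Direct substitution gives 0/0.
Apply L'Hôpital: lim (6 - 6*cos(6*s))/(3*s^2), still 0/0.
Apply L'Hôpital: lim (36*sin(6*s))/(6*s), still 0/0.
After 3 applications of L'Hôpital's rule the quotient is (216*cos(6*s))/(6); substituting s = 0 gives 36.

36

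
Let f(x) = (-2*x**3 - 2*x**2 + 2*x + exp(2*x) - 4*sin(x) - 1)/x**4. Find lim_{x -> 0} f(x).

Substitution gives 0/0 (the numerator vanishes to order 4).
Expand each term to order x^4: the coefficient of x^4 in e^(2x) is 2/3 and in -4·sin(x) is 0.
Lower-order terms cancel with the polynomial part, so the numerator is (2/3)·x^4 + o(x^4), and the limit is (2/3)/(1) = 2/3.

2/3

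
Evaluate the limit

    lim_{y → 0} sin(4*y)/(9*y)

Substitution gives 0/0.
Write it as (4/9)·sin(4y)/(4y); since sin(u)/u → 1, the limit is 4/9.

4/9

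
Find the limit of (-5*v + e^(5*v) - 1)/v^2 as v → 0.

Direct substitution gives 0/0.
Apply L'Hôpital: lim (5*e^(5*v) - 5)/(2*v), still 0/0.
After 2 applications of L'Hôpital's rule the quotient is (25*e^(5*v))/(2); substituting v = 0 gives 25/2.

25/2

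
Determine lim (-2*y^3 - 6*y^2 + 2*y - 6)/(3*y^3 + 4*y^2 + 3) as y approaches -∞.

-2/3

Numerator and denominator both have degree 3.
Dividing every term by y^3, all lower-order terms vanish and the limit is the ratio of leading coefficients, -2/(3) = -2/3.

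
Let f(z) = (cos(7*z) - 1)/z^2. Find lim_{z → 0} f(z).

-49/2

Direct substitution gives 0/0.
Apply L'Hôpital: lim (-7*sin(7*z))/(2*z), still 0/0.
After 2 applications of L'Hôpital's rule the quotient is (-49*cos(7*z))/(2); substituting z = 0 gives -49/2.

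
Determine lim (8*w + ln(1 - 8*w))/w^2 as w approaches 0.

-32

Direct substitution gives 0/0.
Apply L'Hôpital: lim (8 - 8/(1 - 8*w))/(2*w), still 0/0.
After 2 applications of L'Hôpital's rule the quotient is (-64/(1 - 8*w)^2)/(2); substituting w = 0 gives -32.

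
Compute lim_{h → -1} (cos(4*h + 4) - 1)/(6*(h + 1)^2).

-4/3

Direct substitution gives 0/0.
Apply L'Hôpital: lim (-4*sin(4*h + 4))/(12*h + 12), still 0/0.
After 2 applications of L'Hôpital's rule the quotient is (-16*cos(4*h + 4))/(12); substituting h = -1 gives -4/3.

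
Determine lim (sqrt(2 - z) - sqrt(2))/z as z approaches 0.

-√(2)/4

Substitution gives 0/0. Multiply numerator and denominator by the conjugate √(2 - z) + √2.
The numerator becomes (2 - z) − 2 = -z, so the expression simplifies to -1/(√(2 - z) + √2).
Letting z → 0 gives -1/(2√2) = -√(2)/4.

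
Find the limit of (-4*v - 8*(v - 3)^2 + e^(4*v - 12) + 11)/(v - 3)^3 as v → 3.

Direct substitution gives 0/0.
Apply L'Hôpital: lim (-16*v + 4*e^(4*v - 12) + 44)/(3*(v - 3)^2), still 0/0.
Apply L'Hôpital: lim (16*e^(4*v - 12) - 16)/(6*v - 18), still 0/0.
After 3 applications of L'Hôpital's rule the quotient is (64*e^(4*v - 12))/(6); substituting v = 3 gives 32/3.

32/3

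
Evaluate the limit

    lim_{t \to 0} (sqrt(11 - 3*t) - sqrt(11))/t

A 0/0 form; rationalise with √(11 - 3t) + √11. This collapses the numerator to -3t, leaving -3/(√(11 - 3t) + √11) → -3/(2√11) = -3*√(11)/22.

-3*√(11)/22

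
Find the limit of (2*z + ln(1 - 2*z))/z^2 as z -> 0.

-2

Direct substitution gives 0/0.
Apply L'Hôpital: lim (2 - 2/(1 - 2*z))/(2*z), still 0/0.
After 2 applications of L'Hôpital's rule the quotient is (-4/(1 - 2*z)^2)/(2); substituting z = 0 gives -2.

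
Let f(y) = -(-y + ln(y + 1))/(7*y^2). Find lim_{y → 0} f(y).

Direct substitution gives 0/0.
Apply L'Hôpital: lim (-1 + 1/(y + 1))/(-14*y), still 0/0.
After 2 applications of L'Hôpital's rule the quotient is (-1/(y + 1)^2)/(-14); substituting y = 0 gives 1/14.

1/14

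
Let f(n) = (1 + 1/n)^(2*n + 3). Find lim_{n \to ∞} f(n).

Write it as [(1 + 1/n)^n]^(2) · (1 + 1/n)^(3). The bracketed term tends to e^(1) and the second factor to 1, so the limit is e^(2).

e^(2)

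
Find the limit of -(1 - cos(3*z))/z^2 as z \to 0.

-9/2

Substitution gives 0/0.
Use (1 − cos u)/u² → 1/2 with u = 3z: the limit is 3²/(2·(-1)) = -9/2.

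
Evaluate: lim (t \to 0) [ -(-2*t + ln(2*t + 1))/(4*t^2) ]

1/2

Direct substitution gives 0/0.
Apply L'Hôpital: lim (-2 + 2/(2*t + 1))/(-8*t), still 0/0.
After 2 applications of L'Hôpital's rule the quotient is (-4/(2*t + 1)^2)/(-8); substituting t = 0 gives 1/2.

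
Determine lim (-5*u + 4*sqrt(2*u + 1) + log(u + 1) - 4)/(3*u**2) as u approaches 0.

-5/6

Substitution gives 0/0 (the numerator vanishes to order 2).
Expand each term to order u^2: the coefficient of u^2 in 4·√(1 + 2u) is -2 and in ln(1 + u) is -1/2.
Lower-order terms cancel with the polynomial part, so the numerator is (-5/2)·u^2 + o(u^2), and the limit is (-5/2)/(3) = -5/6.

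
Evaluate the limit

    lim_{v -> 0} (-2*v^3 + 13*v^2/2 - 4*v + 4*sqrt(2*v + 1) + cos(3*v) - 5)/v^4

Substitution gives 0/0; apply L'Hôpital's rule 4 times.
After differentiating numerator and denominator 4 times the quotient is (81*cos(3*v) - 60/(2*v + 1)^(7/2))/(24); at v = 0 this is 7/8.

7/8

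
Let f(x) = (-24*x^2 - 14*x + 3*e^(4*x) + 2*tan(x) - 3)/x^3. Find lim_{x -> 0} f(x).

Substitution gives 0/0; apply L'Hôpital's rule 3 times.
After differentiating numerator and denominator 3 times the quotient is (192*e^(4*x) + 12*tan(x)^4 + 16*tan(x)^2 + 4)/(6); at x = 0 this is 98/3.

98/3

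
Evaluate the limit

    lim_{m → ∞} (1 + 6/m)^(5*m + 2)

Write it as [(1 + 6/m)^m]^(5) · (1 + 6/m)^(2). The bracketed term tends to e^(6) and the second factor to 1, so the limit is e^(30).

e^(30)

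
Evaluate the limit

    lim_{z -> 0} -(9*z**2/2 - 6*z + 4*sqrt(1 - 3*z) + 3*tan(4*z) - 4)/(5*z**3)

-229/20

Substitution gives 0/0; apply L'Hôpital's rule 3 times.
After differentiating numerator and denominator 3 times the quotient is (1152*tan(4*z)^2/cos(4*z)^2 + 384/cos(4*z)^2 - 81/(2*(1 - 3*z)^(5/2)))/(-30); at z = 0 this is -229/20.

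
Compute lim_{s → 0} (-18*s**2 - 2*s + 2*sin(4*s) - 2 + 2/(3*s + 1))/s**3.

Substitution gives 0/0; apply L'Hôpital's rule 3 times.
After differentiating numerator and denominator 3 times the quotient is (-128*cos(4*s) - 324/(3*s + 1)^4)/(6); at s = 0 this is -226/3.

-226/3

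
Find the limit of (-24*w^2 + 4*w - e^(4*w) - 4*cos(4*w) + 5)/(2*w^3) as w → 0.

-16/3

Substitution gives 0/0 (the numerator vanishes to order 3).
Expand each term to order w^3: the coefficient of w^3 in −e^(4w) is -32/3 and in -4·cos(4w) is 0.
Lower-order terms cancel with the polynomial part, so the numerator is (-32/3)·w^3 + o(w^3), and the limit is (-32/3)/(2) = -16/3.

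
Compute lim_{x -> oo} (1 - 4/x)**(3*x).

Let L be the limit and take ln: ln L = lim (3x)·ln(1 - 4/x) = lim (3x)·(-4/x + O(1/x²)) = -12.
Hence L = e^(-12).

e^(-12)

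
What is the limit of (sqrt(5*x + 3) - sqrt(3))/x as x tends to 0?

5*√(3)/6

A 0/0 form; rationalise with √(3 + 5x) + √3. This collapses the numerator to 5x, leaving 5/(√(3 + 5x) + √3) → 5/(2√3) = 5*√(3)/6.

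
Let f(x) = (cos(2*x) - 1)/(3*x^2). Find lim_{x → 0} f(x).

Direct substitution gives 0/0.
Apply L'Hôpital: lim (-2*sin(2*x))/(6*x), still 0/0.
After 2 applications of L'Hôpital's rule the quotient is (-4*cos(2*x))/(6); substituting x = 0 gives -2/3.

-2/3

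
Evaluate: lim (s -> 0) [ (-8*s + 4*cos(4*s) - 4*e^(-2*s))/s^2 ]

-40

Substitution gives 0/0; apply L'Hôpital's rule 2 times.
After differentiating numerator and denominator 2 times the quotient is (-64*cos(4*s) - 16*e^(-2*s))/(2); at s = 0 this is -40.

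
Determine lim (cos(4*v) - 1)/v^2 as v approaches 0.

-8

Direct substitution gives 0/0.
Apply L'Hôpital: lim (-4*sin(4*v))/(2*v), still 0/0.
After 2 applications of L'Hôpital's rule the quotient is (-16*cos(4*v))/(2); substituting v = 0 gives -8.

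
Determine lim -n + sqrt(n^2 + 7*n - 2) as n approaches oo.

An ∞ − ∞ form. Rationalising with the conjugate, the difference becomes (7n - 2) / (√(n^2 + 7*n - 2) + n).
For large n the denominator behaves like 2·n, so the quotient tends to 7/2 = 7/2.

7/2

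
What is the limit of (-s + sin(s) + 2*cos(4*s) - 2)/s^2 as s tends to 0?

Substitution gives 0/0 (the numerator vanishes to order 2).
Expand each term to order s^2: the coefficient of s^2 in 2·cos(4s) is -16 and in sin(s) is 0.
Lower-order terms cancel with the polynomial part, so the numerator is (-16)·s^2 + o(s^2), and the limit is (-16)/(1) = -16.

-16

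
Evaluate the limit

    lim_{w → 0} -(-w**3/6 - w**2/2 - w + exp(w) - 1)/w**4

-1/24

Direct substitution gives 0/0.
Apply L'Hôpital: lim (-w^2/2 - w + e^(w) - 1)/(-4*w^3), still 0/0.
Apply L'Hôpital: lim (-w + e^(w) - 1)/(-12*w^2), still 0/0.
Apply L'Hôpital: lim (e^(w) - 1)/(-24*w), still 0/0.
After 4 applications of L'Hôpital's rule the quotient is (e^(w))/(-24); substituting w = 0 gives -1/24.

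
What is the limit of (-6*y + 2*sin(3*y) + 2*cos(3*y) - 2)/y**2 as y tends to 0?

-9

Substitution gives 0/0; apply L'Hôpital's rule 2 times.
After differentiating numerator and denominator 2 times the quotient is (-18*sqrt(2)*sin(3*y + pi/4))/(2); at y = 0 this is -9.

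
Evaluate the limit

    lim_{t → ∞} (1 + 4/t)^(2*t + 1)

e^(8)

Write it as [(1 + 4/t)^t]^(2) · (1 + 4/t)^(1). The bracketed term tends to e^(4) and the second factor to 1, so the limit is e^(8).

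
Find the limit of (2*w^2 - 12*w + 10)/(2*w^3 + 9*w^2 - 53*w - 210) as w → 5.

At w = 5 both the top and bottom vanish — a removable singularity. Factoring out (w - 5) from each leaves (2*w - 2)/(2*w^2 + 19*w + 42), which at w = 5 equals 8/187.

8/187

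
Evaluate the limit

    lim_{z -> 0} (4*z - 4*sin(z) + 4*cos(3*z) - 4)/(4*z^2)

Substitution gives 0/0; apply L'Hôpital's rule 2 times.
After differentiating numerator and denominator 2 times the quotient is (4*sin(z) - 36*cos(3*z))/(8); at z = 0 this is -9/2.

-9/2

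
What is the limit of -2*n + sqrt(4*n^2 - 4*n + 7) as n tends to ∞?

An ∞ − ∞ form. Rationalising with the conjugate, the difference becomes (-4n + 7) / (√(4*n^2 - 4*n + 7) + 2n).
For large n the denominator behaves like 2·2n, so the quotient tends to -4/4 = -1.

-1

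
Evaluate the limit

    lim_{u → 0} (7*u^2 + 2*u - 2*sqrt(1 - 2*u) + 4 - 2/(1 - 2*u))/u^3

Substitution gives 0/0 (the numerator vanishes to order 3).
Expand each term to order u^3: the coefficient of u^3 in -2·1/(1 - 2u) is -16 and in -2·√(1 - 2u) is 1.
Lower-order terms cancel with the polynomial part, so the numerator is (-15)·u^3 + o(u^3), and the limit is (-15)/(1) = -15.

-15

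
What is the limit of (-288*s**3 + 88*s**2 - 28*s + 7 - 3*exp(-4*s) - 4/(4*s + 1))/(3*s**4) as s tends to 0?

Substitution gives 0/0 (the numerator vanishes to order 4).
Expand each term to order s^4: the coefficient of s^4 in -3·e^(-4s) is -32 and in -4·1/(1 + 4s) is -1024.
Lower-order terms cancel with the polynomial part, so the numerator is (-1056)·s^4 + o(s^4), and the limit is (-1056)/(3) = -352.

-352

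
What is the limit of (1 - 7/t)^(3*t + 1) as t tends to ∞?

The base → 1 and the exponent → ∞: a 1^∞ form.
Take logarithms: (3t + 1)·ln(1 - 7/t). Since ln(1+u) ~ u for small u, this behaves like (3t)·(-7/t) → -21.
So the limit is e^(-21).

e^(-21)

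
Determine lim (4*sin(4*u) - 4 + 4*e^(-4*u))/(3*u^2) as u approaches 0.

Substitution gives 0/0; apply L'Hôpital's rule 2 times.
After differentiating numerator and denominator 2 times the quotient is (-64*sin(4*u) + 64*e^(-4*u))/(6); at u = 0 this is 32/3.

32/3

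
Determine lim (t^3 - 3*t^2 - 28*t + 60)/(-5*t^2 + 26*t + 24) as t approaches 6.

Since t = 6 makes numerator and denominator zero, (t - 6) divides both.
Cancelling it gives (t^2 + 3*t - 10)/(-5*t - 4); now plug in t = 6 to get -22/17.

-22/17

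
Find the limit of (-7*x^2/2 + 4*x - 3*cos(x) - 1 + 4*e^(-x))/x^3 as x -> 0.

-2/3

Substitution gives 0/0; apply L'Hôpital's rule 3 times.
After differentiating numerator and denominator 3 times the quotient is (-3*sin(x) - 4*e^(-x))/(6); at x = 0 this is -2/3.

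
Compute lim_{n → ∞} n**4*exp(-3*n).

Write as n^4/e^{3n}, an ∞/∞ form.
Exponential growth dominates any polynomial, so repeated L'Hôpital (or the standard result) gives 0.

0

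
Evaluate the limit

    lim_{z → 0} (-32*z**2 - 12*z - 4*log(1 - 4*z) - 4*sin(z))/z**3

Substitution gives 0/0 (the numerator vanishes to order 3).
Expand each term to order z^3: the coefficient of z^3 in -4·ln(1 - 4z) is 256/3 and in -4·sin(z) is 2/3.
Lower-order terms cancel with the polynomial part, so the numerator is (86)·z^3 + o(z^3), and the limit is (86)/(1) = 86.

86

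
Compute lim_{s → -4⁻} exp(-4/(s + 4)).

As s → -4⁻, -4/(s + 4) → +∞, so e^(-4/(s + 4)) → ∞.

∞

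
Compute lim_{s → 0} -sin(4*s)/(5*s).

Substitution gives 0/0.
Write it as (4/(-5))·sin(4s)/(4s); since sin(u)/u → 1, the limit is -4/5.

-4/5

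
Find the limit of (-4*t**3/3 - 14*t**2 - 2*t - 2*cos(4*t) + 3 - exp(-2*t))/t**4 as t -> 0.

Substitution gives 0/0; apply L'Hôpital's rule 4 times.
After differentiating numerator and denominator 4 times the quotient is (-512*cos(4*t) - 16*e^(-2*t))/(24); at t = 0 this is -22.

-22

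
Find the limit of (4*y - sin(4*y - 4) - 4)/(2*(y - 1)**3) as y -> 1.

Direct substitution gives 0/0.
Apply L'Hôpital: lim (4 - 4*cos(4*y - 4))/(6*(y - 1)^2), still 0/0.
Apply L'Hôpital: lim (16*sin(4*y - 4))/(12*y - 12), still 0/0.
After 3 applications of L'Hôpital's rule the quotient is (64*cos(4*y - 4))/(12); substituting y = 1 gives 16/3.

16/3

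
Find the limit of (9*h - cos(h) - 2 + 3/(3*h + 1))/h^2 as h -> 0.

55/2

Substitution gives 0/0 (the numerator vanishes to order 2).
Expand each term to order h^2: the coefficient of h^2 in −cos(h) is 1/2 and in 3·1/(1 + 3h) is 27.
Lower-order terms cancel with the polynomial part, so the numerator is (55/2)·h^2 + o(h^2), and the limit is (55/2)/(1) = 55/2.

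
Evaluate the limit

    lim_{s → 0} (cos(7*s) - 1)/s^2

-49/2

Direct substitution gives 0/0.
Apply L'Hôpital: lim (-7*sin(7*s))/(2*s), still 0/0.
After 2 applications of L'Hôpital's rule the quotient is (-49*cos(7*s))/(2); substituting s = 0 gives -49/2.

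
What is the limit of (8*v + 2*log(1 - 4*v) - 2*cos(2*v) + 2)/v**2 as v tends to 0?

-12

Substitution gives 0/0; apply L'Hôpital's rule 2 times.
After differentiating numerator and denominator 2 times the quotient is (8*cos(2*v) - 32/(4*v - 1)^2)/(2); at v = 0 this is -12.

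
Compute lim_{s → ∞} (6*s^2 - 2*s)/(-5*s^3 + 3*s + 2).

The denominator has degree 3 and the numerator degree 2. Dividing numerator and denominator by s^3 sends every term to 0 except the leading denominator term, so the limit is 0.

0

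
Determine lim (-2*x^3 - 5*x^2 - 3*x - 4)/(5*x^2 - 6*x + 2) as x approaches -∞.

∞

The numerator has higher degree (3 > 2); the quotient behaves like (-2/(5))·x^1 for large |x|.
As x → −∞ this diverges to ∞.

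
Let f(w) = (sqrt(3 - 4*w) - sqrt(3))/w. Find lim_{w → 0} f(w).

-2*√(3)/3

A 0/0 form; rationalise with √(3 - 4w) + √3. This collapses the numerator to -4w, leaving -4/(√(3 - 4w) + √3) → -4/(2√3) = -2*√(3)/3.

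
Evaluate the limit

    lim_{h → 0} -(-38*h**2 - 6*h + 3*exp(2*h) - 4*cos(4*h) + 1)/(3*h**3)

-4/3

Substitution gives 0/0; apply L'Hôpital's rule 3 times.
After differentiating numerator and denominator 3 times the quotient is (24*e^(2*h) - 256*sin(4*h))/(-18); at h = 0 this is -4/3.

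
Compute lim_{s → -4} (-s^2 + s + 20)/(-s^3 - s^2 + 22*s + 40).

Direct substitution gives 0/0, so factor. Both numerator and denominator have (s + 4) as a factor.
After cancelling, the expression reduces to (5 - s)/(-s^2 + 3*s + 10).
Substituting s = -4 gives -1/2.

-1/2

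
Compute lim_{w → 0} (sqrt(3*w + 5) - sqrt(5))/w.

3*√(5)/10

A 0/0 form; rationalise with √(5 + 3w) + √5. This collapses the numerator to 3w, leaving 3/(√(5 + 3w) + √5) → 3/(2√5) = 3*√(5)/10.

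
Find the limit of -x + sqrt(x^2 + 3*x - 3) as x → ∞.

This has the form ∞ − ∞. Multiply and divide by the conjugate √(x^2 + 3*x - 3) + x.
That gives (3x - 3) / (√(x^2 + 3*x - 3) + x).
Divide numerator and denominator by x: the limit is 3/(2·1) = 3/2.

3/2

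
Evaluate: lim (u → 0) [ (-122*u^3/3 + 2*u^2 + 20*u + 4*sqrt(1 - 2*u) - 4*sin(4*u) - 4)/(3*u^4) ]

Substitution gives 0/0 (the numerator vanishes to order 4).
Expand each term to order u^4: the coefficient of u^4 in -4·sin(4u) is 0 and in 4·√(1 - 2u) is -5/2.
Lower-order terms cancel with the polynomial part, so the numerator is (-5/2)·u^4 + o(u^4), and the limit is (-5/2)/(3) = -5/6.

-5/6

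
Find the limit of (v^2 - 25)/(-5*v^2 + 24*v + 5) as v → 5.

Direct substitution gives 0/0, so factor. Both numerator and denominator have (v - 5) as a factor.
After cancelling, the expression reduces to (v + 5)/(-5*v - 1).
Substituting v = 5 gives -5/13.

-5/13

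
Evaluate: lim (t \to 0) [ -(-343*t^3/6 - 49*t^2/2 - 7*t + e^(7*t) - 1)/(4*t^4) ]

Direct substitution gives 0/0.
Apply L'Hôpital: lim (-343*t^2/2 - 49*t + 7*e^(7*t) - 7)/(-16*t^3), still 0/0.
Apply L'Hôpital: lim (-343*t + 49*e^(7*t) - 49)/(-48*t^2), still 0/0.
Apply L'Hôpital: lim (343*e^(7*t) - 343)/(-96*t), still 0/0.
After 4 applications of L'Hôpital's rule the quotient is (2401*e^(7*t))/(-96); substituting t = 0 gives -2401/96.

-2401/96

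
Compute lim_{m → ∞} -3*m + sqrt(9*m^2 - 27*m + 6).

-9/2

An ∞ − ∞ form. Rationalising with the conjugate, the difference becomes (-27m + 6) / (√(9*m^2 - 27*m + 6) + 3m).
For large m the denominator behaves like 2·3m, so the quotient tends to -27/6 = -9/2.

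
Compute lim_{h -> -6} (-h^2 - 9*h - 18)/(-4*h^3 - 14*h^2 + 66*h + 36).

At h = -6 both the top and bottom vanish — a removable singularity. Factoring out (h + 6) from each leaves (-h - 3)/(-4*h^2 + 10*h + 6), which at h = -6 equals -1/66.

-1/66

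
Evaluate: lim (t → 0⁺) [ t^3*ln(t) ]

This is a 0·(−∞) form. Rewrite as 1·ln(t) / t^(−3) and apply L'Hôpital:
the derivative quotient is 1·(1/t) / (−3·t^(−4)) = (-1/3)·t^3 → 0.

0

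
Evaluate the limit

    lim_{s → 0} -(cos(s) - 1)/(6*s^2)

1/12

Direct substitution gives 0/0.
Apply L'Hôpital: lim (-sin(s))/(-12*s), still 0/0.
After 2 applications of L'Hôpital's rule the quotient is (-cos(s))/(-12); substituting s = 0 gives 1/12.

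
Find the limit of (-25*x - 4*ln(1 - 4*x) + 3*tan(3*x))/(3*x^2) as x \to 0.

32/3

Substitution gives 0/0; apply L'Hôpital's rule 2 times.
After differentiating numerator and denominator 2 times the quotient is (54*tan(3*x)/cos(3*x)^2 + 64/(4*x - 1)^2)/(6); at x = 0 this is 32/3.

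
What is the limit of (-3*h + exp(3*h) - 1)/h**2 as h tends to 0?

9/2

Direct substitution gives 0/0.
Apply L'Hôpital: lim (3*e^(3*h) - 3)/(2*h), still 0/0.
After 2 applications of L'Hôpital's rule the quotient is (9*e^(3*h))/(2); substituting h = 0 gives 9/2.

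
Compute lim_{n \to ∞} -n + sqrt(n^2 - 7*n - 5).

-7/2

An ∞ − ∞ form. Rationalising with the conjugate, the difference becomes (-7n - 5) / (√(n^2 - 7*n - 5) + n).
For large n the denominator behaves like 2·n, so the quotient tends to -7/2 = -7/2.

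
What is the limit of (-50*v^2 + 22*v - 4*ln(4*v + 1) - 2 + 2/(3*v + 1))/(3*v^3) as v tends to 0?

Substitution gives 0/0; apply L'Hôpital's rule 3 times.
After differentiating numerator and denominator 3 times the quotient is (-512/(4*v + 1)^3 - 324/(3*v + 1)^4)/(18); at v = 0 this is -418/9.

-418/9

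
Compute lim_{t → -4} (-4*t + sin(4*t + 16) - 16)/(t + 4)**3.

Direct substitution gives 0/0.
Apply L'Hôpital: lim (4*cos(4*t + 16) - 4)/(3*(t + 4)^2), still 0/0.
Apply L'Hôpital: lim (-16*sin(4*t + 16))/(6*t + 24), still 0/0.
After 3 applications of L'Hôpital's rule the quotient is (-64*cos(4*t + 16))/(6); substituting t = -4 gives -32/3.

-32/3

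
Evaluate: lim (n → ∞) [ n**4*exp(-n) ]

Write as n^4/e^{1n}, an ∞/∞ form.
Exponential growth dominates any polynomial, so repeated L'Hôpital (or the standard result) gives 0.

0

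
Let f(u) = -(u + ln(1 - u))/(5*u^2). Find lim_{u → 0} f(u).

1/10

Direct substitution gives 0/0.
Apply L'Hôpital: lim (1 - 1/(1 - u))/(-10*u), still 0/0.
After 2 applications of L'Hôpital's rule the quotient is (-1/(1 - u)^2)/(-10); substituting u = 0 gives 1/10.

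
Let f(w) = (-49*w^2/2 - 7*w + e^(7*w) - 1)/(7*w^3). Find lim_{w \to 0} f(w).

Direct substitution gives 0/0.
Apply L'Hôpital: lim (-49*w + 7*e^(7*w) - 7)/(21*w^2), still 0/0.
Apply L'Hôpital: lim (49*e^(7*w) - 49)/(42*w), still 0/0.
After 3 applications of L'Hôpital's rule the quotient is (343*e^(7*w))/(42); substituting w = 0 gives 49/6.

49/6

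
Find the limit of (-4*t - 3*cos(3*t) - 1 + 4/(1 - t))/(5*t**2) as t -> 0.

Substitution gives 0/0; apply L'Hôpital's rule 2 times.
After differentiating numerator and denominator 2 times the quotient is (27*cos(3*t) - 8/(t - 1)^3)/(10); at t = 0 this is 7/2.

7/2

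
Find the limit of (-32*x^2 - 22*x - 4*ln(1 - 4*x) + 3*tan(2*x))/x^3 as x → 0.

280/3

Substitution gives 0/0 (the numerator vanishes to order 3).
Expand each term to order x^3: the coefficient of x^3 in -4·ln(1 - 4x) is 256/3 and in 3·tan(2x) is 8.
Lower-order terms cancel with the polynomial part, so the numerator is (280/3)·x^3 + o(x^3), and the limit is (280/3)/(1) = 280/3.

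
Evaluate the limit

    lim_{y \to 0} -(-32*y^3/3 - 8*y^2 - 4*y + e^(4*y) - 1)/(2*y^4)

Direct substitution gives 0/0.
Apply L'Hôpital: lim (-32*y^2 - 16*y + 4*e^(4*y) - 4)/(-8*y^3), still 0/0.
Apply L'Hôpital: lim (-64*y + 16*e^(4*y) - 16)/(-24*y^2), still 0/0.
Apply L'Hôpital: lim (64*e^(4*y) - 64)/(-48*y), still 0/0.
After 4 applications of L'Hôpital's rule the quotient is (256*e^(4*y))/(-48); substituting y = 0 gives -16/3.

-16/3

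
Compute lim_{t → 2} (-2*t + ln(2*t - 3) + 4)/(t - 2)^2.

Direct substitution gives 0/0.
Apply L'Hôpital: lim (-2 + 2/(2*t - 3))/(2*t - 4), still 0/0.
After 2 applications of L'Hôpital's rule the quotient is (-4/(2*t - 3)^2)/(2); substituting t = 2 gives -2.

-2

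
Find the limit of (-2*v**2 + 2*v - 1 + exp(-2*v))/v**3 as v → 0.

-4/3

Direct substitution gives 0/0.
Apply L'Hôpital: lim (-4*v + 2 - 2*e^(-2*v))/(3*v^2), still 0/0.
Apply L'Hôpital: lim (-4 + 4*e^(-2*v))/(6*v), still 0/0.
After 3 applications of L'Hôpital's rule the quotient is (-8*e^(-2*v))/(6); substituting v = 0 gives -4/3.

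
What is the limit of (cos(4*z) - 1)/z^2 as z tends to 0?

Direct substitution gives 0/0.
Apply L'Hôpital: lim (-4*sin(4*z))/(2*z), still 0/0.
After 2 applications of L'Hôpital's rule the quotient is (-16*cos(4*z))/(2); substituting z = 0 gives -8.

-8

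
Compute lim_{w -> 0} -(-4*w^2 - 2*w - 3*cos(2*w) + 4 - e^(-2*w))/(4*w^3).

Substitution gives 0/0; apply L'Hôpital's rule 3 times.
After differentiating numerator and denominator 3 times the quotient is (-24*sin(2*w) + 8*e^(-2*w))/(-24); at w = 0 this is -1/3.

-1/3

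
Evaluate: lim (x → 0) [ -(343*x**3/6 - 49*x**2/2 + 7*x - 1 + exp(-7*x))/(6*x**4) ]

Direct substitution gives 0/0.
Apply L'Hôpital: lim (343*x^2/2 - 49*x + 7 - 7*e^(-7*x))/(-24*x^3), still 0/0.
Apply L'Hôpital: lim (343*x - 49 + 49*e^(-7*x))/(-72*x^2), still 0/0.
Apply L'Hôpital: lim (343 - 343*e^(-7*x))/(-144*x), still 0/0.
After 4 applications of L'Hôpital's rule the quotient is (2401*e^(-7*x))/(-144); substituting x = 0 gives -2401/144.

-2401/144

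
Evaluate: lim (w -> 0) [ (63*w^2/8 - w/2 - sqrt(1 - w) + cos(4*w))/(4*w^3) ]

1/64

Substitution gives 0/0 (the numerator vanishes to order 3).
Expand each term to order w^3: the coefficient of w^3 in −√(1 - w) is 1/16 and in cos(4w) is 0.
Lower-order terms cancel with the polynomial part, so the numerator is (1/16)·w^3 + o(w^3), and the limit is (1/16)/(4) = 1/64.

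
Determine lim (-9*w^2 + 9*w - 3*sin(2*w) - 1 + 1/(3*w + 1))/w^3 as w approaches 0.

Substitution gives 0/0; apply L'Hôpital's rule 3 times.
After differentiating numerator and denominator 3 times the quotient is (24*cos(2*w) - 162/(3*w + 1)^4)/(6); at w = 0 this is -23.

-23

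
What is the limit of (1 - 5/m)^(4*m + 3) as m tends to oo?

The base → 1 and the exponent → ∞: a 1^∞ form.
Take logarithms: (4m + 3)·ln(1 - 5/m). Since ln(1+u) ~ u for small u, this behaves like (4m)·(-5/m) → -20.
So the limit is e^(-20).

e^(-20)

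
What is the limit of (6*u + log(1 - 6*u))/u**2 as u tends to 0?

-18

Direct substitution gives 0/0.
Apply L'Hôpital: lim (6 - 6/(1 - 6*u))/(2*u), still 0/0.
After 2 applications of L'Hôpital's rule the quotient is (-36/(1 - 6*u)^2)/(2); substituting u = 0 gives -18.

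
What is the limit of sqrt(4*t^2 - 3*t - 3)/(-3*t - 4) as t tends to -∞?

For large |t|, √(4*t^2 - 3*t - 3) ≈ √4·|t| and the denominator ≈ -3t.
Since t → −∞, |t| = −t, giving −√4/(-3) = 2/3.

2/3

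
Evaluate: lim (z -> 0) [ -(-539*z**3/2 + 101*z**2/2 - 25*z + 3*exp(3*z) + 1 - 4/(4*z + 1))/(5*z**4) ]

Substitution gives 0/0 (the numerator vanishes to order 4).
Expand each term to order z^4: the coefficient of z^4 in -4·1/(1 + 4z) is -1024 and in 3·e^(3z) is 81/8.
Lower-order terms cancel with the polynomial part, so the numerator is (-8111/8)·z^4 + o(z^4), and the limit is (-8111/8)/(-5) = 8111/40.

8111/40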